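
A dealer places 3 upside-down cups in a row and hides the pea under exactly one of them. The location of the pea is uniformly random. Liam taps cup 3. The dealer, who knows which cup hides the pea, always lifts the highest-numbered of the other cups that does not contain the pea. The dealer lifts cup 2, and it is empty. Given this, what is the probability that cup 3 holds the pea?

Consider each possible location of the pea in turn.
If it is under either of cups 1 and 3 (prior 1/3 each): cup 2 is the highest-numbered option available, probability 1; weight (1/3)·1 = 1/3 each.
If it is under cup 2 (prior 1/3): the dealer opened cup 2, so this case is ruled out; weight (1/3)·0 = 0.
The weights sum to 2/3.
So P(the pea under cup 3 | the dealer opened cup 2) = (1/3) / (2/3) = 1/2.

1/2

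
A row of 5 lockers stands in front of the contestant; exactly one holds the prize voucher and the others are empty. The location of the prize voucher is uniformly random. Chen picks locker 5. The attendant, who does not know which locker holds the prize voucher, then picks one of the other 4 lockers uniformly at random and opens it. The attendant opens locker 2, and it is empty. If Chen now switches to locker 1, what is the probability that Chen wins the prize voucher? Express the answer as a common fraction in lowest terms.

Consider each possible location of the prize voucher in turn.
If it is in any of lockers 1, 3, 4, and 5 (prior 1/5 each): the attendant picks locker 2 with probability 1/4 regardless, and it is not the prize; weight (1/5)·(1/4) = 1/20 each.
If it is in locker 2 (prior 1/5): the attendant opened locker 2, so this case is ruled out; weight (1/5)·0 = 0.
The weights sum to 1/5.
So P(the prize voucher in locker 1 | the attendant opened locker 2) = (1/20) / (1/5) = 1/4.

1/4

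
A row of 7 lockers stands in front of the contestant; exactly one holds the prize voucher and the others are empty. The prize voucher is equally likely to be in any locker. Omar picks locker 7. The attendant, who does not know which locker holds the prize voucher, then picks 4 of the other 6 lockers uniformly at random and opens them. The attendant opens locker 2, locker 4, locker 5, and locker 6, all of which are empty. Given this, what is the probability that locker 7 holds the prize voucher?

Apply Bayes' rule, conditioning on where the prize voucher actually is.
If it is in any of lockers 1, 3, and 7 (prior 1/7 each): the attendant picks exactly this set with probability 1/15 regardless, and none is the prize; weight (1/7)·(1/15) = 1/105 each.
If it is in any of lockers 2, 4, 5, and 6 (prior 1/7 each): that locker was opened and seen not to hold the prize — ruled out; weight (1/7)·0 = 0 each.
The weights sum to 1/35.
So P(the prize voucher in locker 7 | the attendant opened locker 2, locker 4, locker 5, and locker 6) = (1/105) / (1/35) = 1/3.

1/3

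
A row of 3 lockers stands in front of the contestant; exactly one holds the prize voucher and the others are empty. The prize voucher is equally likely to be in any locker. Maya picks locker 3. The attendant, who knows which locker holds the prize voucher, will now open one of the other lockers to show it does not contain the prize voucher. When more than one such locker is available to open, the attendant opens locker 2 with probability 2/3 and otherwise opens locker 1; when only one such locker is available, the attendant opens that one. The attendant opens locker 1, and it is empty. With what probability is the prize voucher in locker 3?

1/4

Consider each possible location of the prize voucher in turn.
If it is in locker 1 (prior 1/3): the attendant opened locker 1, so this case is ruled out; weight (1/3)·0 = 0.
If it is in locker 2 (prior 1/3): only locker 1 is available, probability 1; weight (1/3)·1 = 1/3.
If it is in locker 3 (prior 1/3): locker 2 is available but not opened, probability 1/3; weight (1/3)·(1/3) = 1/9.
The weights sum to 4/9.
So P(the prize voucher in locker 3 | the attendant opened locker 1) = (1/9) / (4/9) = 1/4.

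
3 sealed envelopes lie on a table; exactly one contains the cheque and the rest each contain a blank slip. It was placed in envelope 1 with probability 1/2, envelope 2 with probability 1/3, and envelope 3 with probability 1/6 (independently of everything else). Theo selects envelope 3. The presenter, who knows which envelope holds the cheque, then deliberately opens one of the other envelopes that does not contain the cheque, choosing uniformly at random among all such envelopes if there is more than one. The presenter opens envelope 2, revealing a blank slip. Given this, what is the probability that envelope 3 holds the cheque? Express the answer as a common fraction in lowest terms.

Consider each possible location of the cheque in turn.
If it is in envelope 1 (prior 1/2): the presenter has no choice, probability 1; weight (1/2)·1 = 1/2.
If it is in envelope 2 (prior 1/3): the presenter opened envelope 2, so this case is ruled out; weight (1/3)·0 = 0.
If it is in envelope 3 (prior 1/6): the presenter has 2 equally likely choices, so probability 1/2; weight (1/6)·(1/2) = 1/12.
The weights sum to 7/12.
So P(the cheque in envelope 3 | the presenter opened envelope 2) = (1/12) / (7/12) = 1/7.

1/7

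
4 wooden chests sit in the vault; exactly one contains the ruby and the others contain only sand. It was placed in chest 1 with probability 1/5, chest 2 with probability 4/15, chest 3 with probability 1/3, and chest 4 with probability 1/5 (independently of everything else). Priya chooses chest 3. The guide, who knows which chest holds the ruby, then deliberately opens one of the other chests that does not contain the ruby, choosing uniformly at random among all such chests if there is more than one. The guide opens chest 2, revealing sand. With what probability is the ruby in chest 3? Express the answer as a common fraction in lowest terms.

5/14

Consider each possible location of the ruby in turn.
If it is in either of chests 1 and 4 (prior 1/5 each): the guide has 2 equally likely choices, so probability 1/2; weight (1/5)·(1/2) = 1/10 each.
If it is in chest 2 (prior 4/15): the guide opened chest 2, so this case is ruled out; weight (4/15)·0 = 0.
If it is in chest 3 (prior 1/3): the guide has 3 equally likely choices, so probability 1/3; weight (1/3)·(1/3) = 1/9.
The weights sum to 14/45.
So P(the ruby in chest 3 | the guide opened chest 2) = (1/9) / (14/45) = 5/14.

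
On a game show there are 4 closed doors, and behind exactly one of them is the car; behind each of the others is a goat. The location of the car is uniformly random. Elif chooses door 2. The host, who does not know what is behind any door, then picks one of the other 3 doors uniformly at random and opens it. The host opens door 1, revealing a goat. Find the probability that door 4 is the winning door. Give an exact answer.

Apply Bayes' rule, conditioning on where the car actually is.
If it is behind door 1 (prior 1/4): the host opened door 1, so this case is ruled out; weight (1/4)·0 = 0.
If it is behind any of doors 2, 3, and 4 (prior 1/4 each): the host picks door 1 with probability 1/3 regardless, and it is not the prize; weight (1/4)·(1/3) = 1/12 each.
The weights sum to 1/4.
So P(the car behind door 4 | the host opened door 1) = (1/12) / (1/4) = 1/3.

1/3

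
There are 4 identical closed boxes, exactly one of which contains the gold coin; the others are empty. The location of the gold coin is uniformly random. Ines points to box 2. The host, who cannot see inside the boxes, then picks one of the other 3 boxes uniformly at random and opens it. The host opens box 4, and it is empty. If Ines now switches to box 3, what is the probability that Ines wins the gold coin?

1/3

Apply Bayes' rule, conditioning on where the gold coin actually is.
If it is in any of boxes 1, 2, and 3 (prior 1/4 each): the host picks box 4 with probability 1/3 regardless, and it is not the prize; weight (1/4)·(1/3) = 1/12 each.
If it is in box 4 (prior 1/4): the host opened box 4, so this case is ruled out; weight (1/4)·0 = 0.
The weights sum to 1/4.
So P(the gold coin in box 3 | the host opened box 4) = (1/12) / (1/4) = 1/3.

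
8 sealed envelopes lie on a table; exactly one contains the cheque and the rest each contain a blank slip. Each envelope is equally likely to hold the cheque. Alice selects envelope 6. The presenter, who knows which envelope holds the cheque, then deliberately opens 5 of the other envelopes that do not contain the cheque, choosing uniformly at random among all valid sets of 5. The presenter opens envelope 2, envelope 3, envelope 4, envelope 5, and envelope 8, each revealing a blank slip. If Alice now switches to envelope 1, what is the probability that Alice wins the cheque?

7/16

Condition on the true location of the cheque.
If it is in either of envelopes 1 and 7 (prior 1/8 each): the presenter has 6 equally likely choices, so probability 1/6; weight (1/8)·(1/6) = 1/48 each.
If it is in any of envelopes 2, 3, 4, 5, and 8 (prior 1/8 each): that envelope was opened and seen not to hold the prize — ruled out; weight (1/8)·0 = 0 each.
If it is in envelope 6 (prior 1/8): the presenter has 21 equally likely choices, so probability 1/21; weight (1/8)·(1/21) = 1/168.
The weights sum to 1/21.
So P(the cheque in envelope 1 | the presenter opened envelope 2, envelope 3, envelope 4, envelope 5, and envelope 8) = (1/48) / (1/21) = 7/16.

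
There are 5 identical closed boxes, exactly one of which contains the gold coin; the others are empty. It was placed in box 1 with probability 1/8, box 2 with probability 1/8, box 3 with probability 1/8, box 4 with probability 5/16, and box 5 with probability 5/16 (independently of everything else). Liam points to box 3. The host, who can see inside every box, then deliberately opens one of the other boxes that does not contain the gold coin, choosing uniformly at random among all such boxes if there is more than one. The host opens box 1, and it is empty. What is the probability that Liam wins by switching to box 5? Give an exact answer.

Condition on the true location of the gold coin.
If it is in box 1 (prior 1/8): the host opened box 1, so this case is ruled out; weight (1/8)·0 = 0.
If it is in box 2 (prior 1/8): the host has 3 equally likely choices, so probability 1/3; weight (1/8)·(1/3) = 1/24.
If it is in box 3 (prior 1/8): the host has 4 equally likely choices, so probability 1/4; weight (1/8)·(1/4) = 1/32.
If it is in either of boxes 4 and 5 (prior 5/16 each): the host has 3 equally likely choices, so probability 1/3; weight (5/16)·(1/3) = 5/48 each.
The weights sum to 9/32.
So P(the gold coin in box 5 | the host opened box 1) = (5/48) / (9/32) = 10/27.

10/27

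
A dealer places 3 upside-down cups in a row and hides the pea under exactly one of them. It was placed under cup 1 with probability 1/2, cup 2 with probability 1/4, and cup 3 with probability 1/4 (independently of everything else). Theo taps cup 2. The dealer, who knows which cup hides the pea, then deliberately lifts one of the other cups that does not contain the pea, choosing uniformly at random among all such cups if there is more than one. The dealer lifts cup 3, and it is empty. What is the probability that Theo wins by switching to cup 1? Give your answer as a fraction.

Apply Bayes' rule, conditioning on where the pea actually is.
If it is under cup 1 (prior 1/2): the dealer has no choice, probability 1; weight (1/2)·1 = 1/2.
If it is under cup 2 (prior 1/4): the dealer has 2 equally likely choices, so probability 1/2; weight (1/4)·(1/2) = 1/8.
If it is under cup 3 (prior 1/4): the dealer opened cup 3, so this case is ruled out; weight (1/4)·0 = 0.
The weights sum to 5/8.
So P(the pea under cup 1 | the dealer opened cup 3) = (1/2) / (5/8) = 4/5.

4/5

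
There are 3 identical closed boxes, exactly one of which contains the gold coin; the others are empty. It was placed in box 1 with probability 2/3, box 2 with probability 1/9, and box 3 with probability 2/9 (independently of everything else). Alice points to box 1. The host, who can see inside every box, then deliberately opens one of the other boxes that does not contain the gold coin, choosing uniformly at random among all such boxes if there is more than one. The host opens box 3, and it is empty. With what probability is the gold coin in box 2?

Consider each possible location of the gold coin in turn.
If it is in box 1 (prior 2/3): the host has 2 equally likely choices, so probability 1/2; weight (2/3)·(1/2) = 1/3.
If it is in box 2 (prior 1/9): the host has no choice, probability 1; weight (1/9)·1 = 1/9.
If it is in box 3 (prior 2/9): the host opened box 3, so this case is ruled out; weight (2/9)·0 = 0.
The weights sum to 4/9.
So P(the gold coin in box 2 | the host opened box 3) = (1/9) / (4/9) = 1/4.

1/4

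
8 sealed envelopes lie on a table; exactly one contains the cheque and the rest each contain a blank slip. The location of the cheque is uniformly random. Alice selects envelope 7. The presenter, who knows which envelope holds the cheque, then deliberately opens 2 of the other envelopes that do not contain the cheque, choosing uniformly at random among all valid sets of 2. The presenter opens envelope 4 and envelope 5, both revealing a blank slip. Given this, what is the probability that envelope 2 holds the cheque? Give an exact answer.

7/40

Condition on the true location of the cheque.
If it is in any of envelopes 1, 2, 3, 6, and 8 (prior 1/8 each): the presenter has 15 equally likely choices, so probability 1/15; weight (1/8)·(1/15) = 1/120 each.
If it is in either of envelopes 4 and 5 (prior 1/8 each): that envelope was opened and seen not to hold the prize — ruled out; weight (1/8)·0 = 0 each.
If it is in envelope 7 (prior 1/8): the presenter has 21 equally likely choices, so probability 1/21; weight (1/8)·(1/21) = 1/168.
The weights sum to 1/21.
So P(the cheque in envelope 2 | the presenter opened envelope 4 and envelope 5) = (1/120) / (1/21) = 7/40.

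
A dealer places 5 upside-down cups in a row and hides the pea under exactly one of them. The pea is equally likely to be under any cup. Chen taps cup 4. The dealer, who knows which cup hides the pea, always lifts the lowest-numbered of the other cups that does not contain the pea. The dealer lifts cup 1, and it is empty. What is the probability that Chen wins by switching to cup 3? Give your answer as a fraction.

Apply Bayes' rule, conditioning on where the pea actually is.
If it is under cup 1 (prior 1/5): the dealer opened cup 1, so this case is ruled out; weight (1/5)·0 = 0.
If it is under any of cups 2, 3, 4, and 5 (prior 1/5 each): cup 1 is the lowest-numbered option available, probability 1; weight (1/5)·1 = 1/5 each.
The weights sum to 4/5.
So P(the pea under cup 3 | the dealer opened cup 1) = (1/5) / (4/5) = 1/4.

1/4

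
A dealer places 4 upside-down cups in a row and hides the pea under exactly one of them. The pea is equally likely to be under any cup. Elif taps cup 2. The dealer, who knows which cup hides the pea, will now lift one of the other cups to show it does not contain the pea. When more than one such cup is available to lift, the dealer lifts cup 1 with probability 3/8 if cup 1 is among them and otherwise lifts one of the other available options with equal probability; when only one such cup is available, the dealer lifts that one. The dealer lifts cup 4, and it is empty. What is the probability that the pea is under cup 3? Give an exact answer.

10/23

Apply Bayes' rule, conditioning on where the pea actually is.
If it is under cup 1 (prior 1/4): cup 1 holds the prize so is unavailable; the dealer chooses uniformly among the 2 others, probability 1/2; weight (1/4)·(1/2) = 1/8.
If it is under cup 2 (prior 1/4): cup 1 is available but not opened; cup 4 gets probability (1 − 3/8)/2 = 5/16; weight (1/4)·(5/16) = 5/64.
If it is under cup 3 (prior 1/4): cup 1 is available but not opened, probability 5/8; weight (1/4)·(5/8) = 5/32.
If it is under cup 4 (prior 1/4): the dealer opened cup 4, so this case is ruled out; weight (1/4)·0 = 0.
The weights sum to 23/64.
So P(the pea under cup 3 | the dealer opened cup 4) = (5/32) / (23/64) = 10/23.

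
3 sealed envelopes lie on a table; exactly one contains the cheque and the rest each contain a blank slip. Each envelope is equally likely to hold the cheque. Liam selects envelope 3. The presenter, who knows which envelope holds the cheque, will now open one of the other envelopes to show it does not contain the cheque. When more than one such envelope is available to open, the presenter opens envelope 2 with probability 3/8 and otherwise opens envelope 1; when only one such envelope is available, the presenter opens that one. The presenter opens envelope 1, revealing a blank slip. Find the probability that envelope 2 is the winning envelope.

8/13

Apply Bayes' rule, conditioning on where the cheque actually is.
If it is in envelope 1 (prior 1/3): the presenter opened envelope 1, so this case is ruled out; weight (1/3)·0 = 0.
If it is in envelope 2 (prior 1/3): only envelope 1 is available, probability 1; weight (1/3)·1 = 1/3.
If it is in envelope 3 (prior 1/3): envelope 2 is available but not opened, probability 5/8; weight (1/3)·(5/8) = 5/24.
The weights sum to 13/24.
So P(the cheque in envelope 2 | the presenter opened envelope 1) = (1/3) / (13/24) = 8/13.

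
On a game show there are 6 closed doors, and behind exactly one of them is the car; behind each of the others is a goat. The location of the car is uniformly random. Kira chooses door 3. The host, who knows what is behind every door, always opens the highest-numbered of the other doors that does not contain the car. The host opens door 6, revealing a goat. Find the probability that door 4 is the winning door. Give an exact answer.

Consider each possible location of the car in turn.
If it is behind any of doors 1, 2, 3, 4, and 5 (prior 1/6 each): door 6 is the highest-numbered option available, probability 1; weight (1/6)·1 = 1/6 each.
If it is behind door 6 (prior 1/6): the host opened door 6, so this case is ruled out; weight (1/6)·0 = 0.
The weights sum to 5/6.
So P(the car behind door 4 | the host opened door 6) = (1/6) / (5/6) = 1/5.

1/5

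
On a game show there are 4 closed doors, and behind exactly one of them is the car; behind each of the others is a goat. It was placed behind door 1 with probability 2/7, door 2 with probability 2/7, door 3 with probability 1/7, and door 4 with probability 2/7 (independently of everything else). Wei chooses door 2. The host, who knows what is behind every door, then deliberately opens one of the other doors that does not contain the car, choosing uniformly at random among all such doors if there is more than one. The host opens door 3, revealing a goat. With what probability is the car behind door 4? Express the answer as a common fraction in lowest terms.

3/8

Condition on the true location of the car.
If it is behind either of doors 1 and 4 (prior 2/7 each): the host has 2 equally likely choices, so probability 1/2; weight (2/7)·(1/2) = 1/7 each.
If it is behind door 2 (prior 2/7): the host has 3 equally likely choices, so probability 1/3; weight (2/7)·(1/3) = 2/21.
If it is behind door 3 (prior 1/7): the host opened door 3, so this case is ruled out; weight (1/7)·0 = 0.
The weights sum to 8/21.
So P(the car behind door 4 | the host opened door 3) = (1/7) / (8/21) = 3/8.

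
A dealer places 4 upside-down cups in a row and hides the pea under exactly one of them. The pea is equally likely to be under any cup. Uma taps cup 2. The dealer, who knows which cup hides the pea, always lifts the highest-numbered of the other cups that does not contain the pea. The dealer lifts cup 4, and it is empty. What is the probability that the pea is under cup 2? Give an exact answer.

1/3

Apply Bayes' rule, conditioning on where the pea actually is.
If it is under any of cups 1, 2, and 3 (prior 1/4 each): cup 4 is the highest-numbered option available, probability 1; weight (1/4)·1 = 1/4 each.
If it is under cup 4 (prior 1/4): the dealer opened cup 4, so this case is ruled out; weight (1/4)·0 = 0.
The weights sum to 3/4.
So P(the pea under cup 2 | the dealer opened cup 4) = (1/4) / (3/4) = 1/3.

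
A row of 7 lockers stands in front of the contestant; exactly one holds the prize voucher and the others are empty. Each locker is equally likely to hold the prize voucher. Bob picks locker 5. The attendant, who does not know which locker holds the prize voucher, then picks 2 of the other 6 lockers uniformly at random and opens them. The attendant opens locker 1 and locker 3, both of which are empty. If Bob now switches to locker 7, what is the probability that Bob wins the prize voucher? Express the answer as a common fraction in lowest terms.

1/5

Because the attendant chose which lockers to open without knowing where the prize voucher is, the choice is independent of the prize location. Learning that none of the 2 opened lockers holds the prize voucher simply rules out those 2 locations and leaves the remaining 5 lockers still equally likely by symmetry.
So P(the prize voucher in locker 7) = 1/5.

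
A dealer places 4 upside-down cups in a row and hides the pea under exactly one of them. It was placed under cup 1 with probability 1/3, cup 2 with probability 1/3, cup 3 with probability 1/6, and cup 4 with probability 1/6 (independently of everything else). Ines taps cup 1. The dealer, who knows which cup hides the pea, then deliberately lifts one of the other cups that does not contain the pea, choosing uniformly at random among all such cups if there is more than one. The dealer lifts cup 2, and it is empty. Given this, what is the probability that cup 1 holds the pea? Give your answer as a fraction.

Condition on the true location of the pea.
If it is under cup 1 (prior 1/3): the dealer has 3 equally likely choices, so probability 1/3; weight (1/3)·(1/3) = 1/9.
If it is under cup 2 (prior 1/3): the dealer opened cup 2, so this case is ruled out; weight (1/3)·0 = 0.
If it is under either of cups 3 and 4 (prior 1/6 each): the dealer has 2 equally likely choices, so probability 1/2; weight (1/6)·(1/2) = 1/12 each.
The weights sum to 5/18.
So P(the pea under cup 1 | the dealer opened cup 2) = (1/9) / (5/18) = 2/5.

2/5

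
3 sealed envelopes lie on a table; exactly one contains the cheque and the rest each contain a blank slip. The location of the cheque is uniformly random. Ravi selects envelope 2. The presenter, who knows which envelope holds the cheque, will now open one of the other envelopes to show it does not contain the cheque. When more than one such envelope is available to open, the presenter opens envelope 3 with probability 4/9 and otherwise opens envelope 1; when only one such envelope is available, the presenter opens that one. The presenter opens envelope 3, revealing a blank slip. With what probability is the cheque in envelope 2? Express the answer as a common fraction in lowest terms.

4/13

Consider each possible location of the cheque in turn.
If it is in envelope 1 (prior 1/3): only envelope 3 is available, probability 1; weight (1/3)·1 = 1/3.
If it is in envelope 2 (prior 1/3): envelope 3 is available, opened with probability 4/9; weight (1/3)·(4/9) = 4/27.
If it is in envelope 3 (prior 1/3): the presenter opened envelope 3, so this case is ruled out; weight (1/3)·0 = 0.
The weights sum to 13/27.
So P(the cheque in envelope 2 | the presenter opened envelope 3) = (4/27) / (13/27) = 4/13.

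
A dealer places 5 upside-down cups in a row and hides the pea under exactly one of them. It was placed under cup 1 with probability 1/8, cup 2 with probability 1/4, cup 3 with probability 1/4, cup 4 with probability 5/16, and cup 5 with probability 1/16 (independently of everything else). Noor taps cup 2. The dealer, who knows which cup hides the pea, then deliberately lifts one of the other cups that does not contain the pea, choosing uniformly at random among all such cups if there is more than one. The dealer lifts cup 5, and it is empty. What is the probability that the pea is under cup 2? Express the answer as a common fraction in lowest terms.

Condition on the true location of the pea.
If it is under cup 1 (prior 1/8): the dealer has 3 equally likely choices, so probability 1/3; weight (1/8)·(1/3) = 1/24.
If it is under cup 2 (prior 1/4): the dealer has 4 equally likely choices, so probability 1/4; weight (1/4)·(1/4) = 1/16.
If it is under cup 3 (prior 1/4): the dealer has 3 equally likely choices, so probability 1/3; weight (1/4)·(1/3) = 1/12.
If it is under cup 4 (prior 5/16): the dealer has 3 equally likely choices, so probability 1/3; weight (5/16)·(1/3) = 5/48.
If it is under cup 5 (prior 1/16): the dealer opened cup 5, so this case is ruled out; weight (1/16)·0 = 0.
The weights sum to 7/24.
So P(the pea under cup 2 | the dealer opened cup 5) = (1/16) / (7/24) = 3/14.

3/14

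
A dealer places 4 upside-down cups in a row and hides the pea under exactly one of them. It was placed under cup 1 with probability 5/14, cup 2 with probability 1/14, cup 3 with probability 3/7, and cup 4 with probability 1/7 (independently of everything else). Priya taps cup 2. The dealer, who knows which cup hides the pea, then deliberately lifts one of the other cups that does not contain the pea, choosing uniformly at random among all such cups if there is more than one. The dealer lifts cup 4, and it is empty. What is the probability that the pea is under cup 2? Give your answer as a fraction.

Consider each possible location of the pea in turn.
If it is under cup 1 (prior 5/14): the dealer has 2 equally likely choices, so probability 1/2; weight (5/14)·(1/2) = 5/28.
If it is under cup 2 (prior 1/14): the dealer has 3 equally likely choices, so probability 1/3; weight (1/14)·(1/3) = 1/42.
If it is under cup 3 (prior 3/7): the dealer has 2 equally likely choices, so probability 1/2; weight (3/7)·(1/2) = 3/14.
If it is under cup 4 (prior 1/7): the dealer opened cup 4, so this case is ruled out; weight (1/7)·0 = 0.
The weights sum to 5/12.
So P(the pea under cup 2 | the dealer opened cup 4) = (1/42) / (5/12) = 2/35.

2/35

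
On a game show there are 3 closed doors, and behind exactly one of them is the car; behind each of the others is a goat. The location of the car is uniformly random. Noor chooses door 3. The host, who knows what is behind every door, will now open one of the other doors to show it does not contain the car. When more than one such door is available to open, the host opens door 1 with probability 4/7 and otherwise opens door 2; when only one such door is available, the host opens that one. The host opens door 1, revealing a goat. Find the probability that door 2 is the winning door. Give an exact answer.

Consider each possible location of the car in turn.
If it is behind door 1 (prior 1/3): the host opened door 1, so this case is ruled out; weight (1/3)·0 = 0.
If it is behind door 2 (prior 1/3): only door 1 is available, probability 1; weight (1/3)·1 = 1/3.
If it is behind door 3 (prior 1/3): door 1 is available, opened with probability 4/7; weight (1/3)·(4/7) = 4/21.
The weights sum to 11/21.
So P(the car behind door 2 | the host opened door 1) = (1/3) / (11/21) = 7/11.

7/11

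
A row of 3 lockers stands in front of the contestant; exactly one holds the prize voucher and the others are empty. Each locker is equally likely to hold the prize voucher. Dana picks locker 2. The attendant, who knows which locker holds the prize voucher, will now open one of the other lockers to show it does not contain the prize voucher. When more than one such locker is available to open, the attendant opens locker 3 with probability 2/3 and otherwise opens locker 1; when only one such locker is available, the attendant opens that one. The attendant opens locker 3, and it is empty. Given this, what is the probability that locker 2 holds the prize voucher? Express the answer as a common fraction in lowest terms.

2/5

Condition on the true location of the prize voucher.
If it is in locker 1 (prior 1/3): only locker 3 is available, probability 1; weight (1/3)·1 = 1/3.
If it is in locker 2 (prior 1/3): locker 3 is available, opened with probability 2/3; weight (1/3)·(2/3) = 2/9.
If it is in locker 3 (prior 1/3): the attendant opened locker 3, so this case is ruled out; weight (1/3)·0 = 0.
The weights sum to 5/9.
So P(the prize voucher in locker 2 | the attendant opened locker 3) = (2/9) / (5/9) = 2/5.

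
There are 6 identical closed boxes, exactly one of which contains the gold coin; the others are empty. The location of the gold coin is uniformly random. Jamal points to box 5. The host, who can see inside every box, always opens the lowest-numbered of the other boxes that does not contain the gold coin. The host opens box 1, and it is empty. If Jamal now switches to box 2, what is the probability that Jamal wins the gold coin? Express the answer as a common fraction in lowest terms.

Consider each possible location of the gold coin in turn.
If it is in box 1 (prior 1/6): the host opened box 1, so this case is ruled out; weight (1/6)·0 = 0.
If it is in any of boxes 2, 3, 4, 5, and 6 (prior 1/6 each): box 1 is the lowest-numbered option available, probability 1; weight (1/6)·1 = 1/6 each.
The weights sum to 5/6.
So P(the gold coin in box 2 | the host opened box 1) = (1/6) / (5/6) = 1/5.

1/5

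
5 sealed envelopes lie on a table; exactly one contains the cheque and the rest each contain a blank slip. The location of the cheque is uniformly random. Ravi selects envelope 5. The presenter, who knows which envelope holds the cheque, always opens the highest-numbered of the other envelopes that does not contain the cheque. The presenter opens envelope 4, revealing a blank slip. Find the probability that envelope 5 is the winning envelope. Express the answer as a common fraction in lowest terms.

Consider each possible location of the cheque in turn.
If it is in any of envelopes 1, 2, 3, and 5 (prior 1/5 each): envelope 4 is the highest-numbered option available, probability 1; weight (1/5)·1 = 1/5 each.
If it is in envelope 4 (prior 1/5): the presenter opened envelope 4, so this case is ruled out; weight (1/5)·0 = 0.
The weights sum to 4/5.
So P(the cheque in envelope 5 | the presenter opened envelope 4) = (1/5) / (4/5) = 1/4.

1/4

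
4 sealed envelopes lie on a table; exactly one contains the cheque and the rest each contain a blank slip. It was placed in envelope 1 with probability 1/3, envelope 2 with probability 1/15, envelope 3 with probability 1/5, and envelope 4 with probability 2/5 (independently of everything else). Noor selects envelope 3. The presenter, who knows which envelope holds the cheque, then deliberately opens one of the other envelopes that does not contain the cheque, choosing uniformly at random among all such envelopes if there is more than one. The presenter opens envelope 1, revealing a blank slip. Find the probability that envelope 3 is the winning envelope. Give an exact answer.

Condition on the true location of the cheque.
If it is in envelope 1 (prior 1/3): the presenter opened envelope 1, so this case is ruled out; weight (1/3)·0 = 0.
If it is in envelope 2 (prior 1/15): the presenter has 2 equally likely choices, so probability 1/2; weight (1/15)·(1/2) = 1/30.
If it is in envelope 3 (prior 1/5): the presenter has 3 equally likely choices, so probability 1/3; weight (1/5)·(1/3) = 1/15.
If it is in envelope 4 (prior 2/5): the presenter has 2 equally likely choices, so probability 1/2; weight (2/5)·(1/2) = 1/5.
The weights sum to 3/10.
So P(the cheque in envelope 3 | the presenter opened envelope 1) = (1/15) / (3/10) = 2/9.

2/9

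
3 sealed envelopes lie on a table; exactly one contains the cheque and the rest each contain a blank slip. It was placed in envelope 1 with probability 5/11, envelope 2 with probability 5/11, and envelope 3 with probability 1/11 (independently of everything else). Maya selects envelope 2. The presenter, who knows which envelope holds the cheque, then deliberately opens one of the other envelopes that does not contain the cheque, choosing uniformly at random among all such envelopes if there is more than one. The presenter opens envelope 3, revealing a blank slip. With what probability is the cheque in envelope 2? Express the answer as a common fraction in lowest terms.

Consider each possible location of the cheque in turn.
If it is in envelope 1 (prior 5/11): the presenter has no choice, probability 1; weight (5/11)·1 = 5/11.
If it is in envelope 2 (prior 5/11): the presenter has 2 equally likely choices, so probability 1/2; weight (5/11)·(1/2) = 5/22.
If it is in envelope 3 (prior 1/11): the presenter opened envelope 3, so this case is ruled out; weight (1/11)·0 = 0.
The weights sum to 15/22.
So P(the cheque in envelope 2 | the presenter opened envelope 3) = (5/22) / (15/22) = 1/3.

1/3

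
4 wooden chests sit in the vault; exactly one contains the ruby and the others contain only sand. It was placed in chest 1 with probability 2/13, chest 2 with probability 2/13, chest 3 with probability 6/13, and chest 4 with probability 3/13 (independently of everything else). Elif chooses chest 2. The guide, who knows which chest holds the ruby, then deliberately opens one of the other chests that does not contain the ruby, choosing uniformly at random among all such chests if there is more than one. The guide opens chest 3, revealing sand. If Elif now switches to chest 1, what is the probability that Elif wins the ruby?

Consider each possible location of the ruby in turn.
If it is in chest 1 (prior 2/13): the guide has 2 equally likely choices, so probability 1/2; weight (2/13)·(1/2) = 1/13.
If it is in chest 2 (prior 2/13): the guide has 3 equally likely choices, so probability 1/3; weight (2/13)·(1/3) = 2/39.
If it is in chest 3 (prior 6/13): the guide opened chest 3, so this case is ruled out; weight (6/13)·0 = 0.
If it is in chest 4 (prior 3/13): the guide has 2 equally likely choices, so probability 1/2; weight (3/13)·(1/2) = 3/26.
The weights sum to 19/78.
So P(the ruby in chest 1 | the guide opened chest 3) = (1/13) / (19/78) = 6/19.

6/19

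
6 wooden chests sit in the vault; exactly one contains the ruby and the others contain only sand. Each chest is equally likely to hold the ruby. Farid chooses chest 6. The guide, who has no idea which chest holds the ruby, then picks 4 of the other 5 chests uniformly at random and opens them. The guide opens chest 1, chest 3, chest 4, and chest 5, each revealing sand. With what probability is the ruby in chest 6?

1/2

Because the guide chose which chests to open without knowing where the ruby is, the choice is independent of the prize location. Learning that none of the 4 opened chests holds the ruby simply rules out those 4 locations and leaves the remaining 2 chests still equally likely by symmetry.
So P(the ruby in chest 6) = 1/2.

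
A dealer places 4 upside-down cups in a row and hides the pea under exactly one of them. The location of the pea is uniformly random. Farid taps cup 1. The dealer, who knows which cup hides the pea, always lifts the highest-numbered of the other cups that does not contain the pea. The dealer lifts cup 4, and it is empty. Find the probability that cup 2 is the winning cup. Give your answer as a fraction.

Consider each possible location of the pea in turn.
If it is under any of cups 1, 2, and 3 (prior 1/4 each): cup 4 is the highest-numbered option available, probability 1; weight (1/4)·1 = 1/4 each.
If it is under cup 4 (prior 1/4): the dealer opened cup 4, so this case is ruled out; weight (1/4)·0 = 0.
The weights sum to 3/4.
So P(the pea under cup 2 | the dealer opened cup 4) = (1/4) / (3/4) = 1/3.

1/3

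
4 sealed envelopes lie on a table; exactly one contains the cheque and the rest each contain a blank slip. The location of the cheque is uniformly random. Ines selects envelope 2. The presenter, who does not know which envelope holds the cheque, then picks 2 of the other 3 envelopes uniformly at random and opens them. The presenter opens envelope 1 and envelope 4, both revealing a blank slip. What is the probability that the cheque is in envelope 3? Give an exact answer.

1/2

Because the presenter chose which envelopes to open without knowing where the cheque is, the choice is independent of the prize location. Learning that none of the 2 opened envelopes holds the cheque simply rules out those 2 locations and leaves the remaining 2 envelopes still equally likely by symmetry.
So P(the cheque in envelope 3) = 1/2.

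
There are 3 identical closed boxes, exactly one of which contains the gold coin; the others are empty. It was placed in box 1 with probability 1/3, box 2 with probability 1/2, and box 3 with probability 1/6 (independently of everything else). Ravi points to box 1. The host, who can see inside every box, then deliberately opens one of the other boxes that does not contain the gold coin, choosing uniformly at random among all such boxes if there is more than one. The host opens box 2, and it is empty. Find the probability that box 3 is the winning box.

Condition on the true location of the gold coin.
If it is in box 1 (prior 1/3): the host has 2 equally likely choices, so probability 1/2; weight (1/3)·(1/2) = 1/6.
If it is in box 2 (prior 1/2): the host opened box 2, so this case is ruled out; weight (1/2)·0 = 0.
If it is in box 3 (prior 1/6): the host has no choice, probability 1; weight (1/6)·1 = 1/6.
The weights sum to 1/3.
So P(the gold coin in box 3 | the host opened box 2) = (1/6) / (1/3) = 1/2.

1/2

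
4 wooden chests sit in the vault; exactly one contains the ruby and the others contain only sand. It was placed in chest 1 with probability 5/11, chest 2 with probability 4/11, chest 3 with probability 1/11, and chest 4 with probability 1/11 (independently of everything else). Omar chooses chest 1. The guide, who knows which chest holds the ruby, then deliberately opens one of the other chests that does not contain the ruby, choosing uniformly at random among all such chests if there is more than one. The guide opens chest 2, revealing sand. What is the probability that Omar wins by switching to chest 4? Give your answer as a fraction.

3/16

Apply Bayes' rule, conditioning on where the ruby actually is.
If it is in chest 1 (prior 5/11): the guide has 3 equally likely choices, so probability 1/3; weight (5/11)·(1/3) = 5/33.
If it is in chest 2 (prior 4/11): the guide opened chest 2, so this case is ruled out; weight (4/11)·0 = 0.
If it is in either of chests 3 and 4 (prior 1/11 each): the guide has 2 equally likely choices, so probability 1/2; weight (1/11)·(1/2) = 1/22 each.
The weights sum to 8/33.
So P(the ruby in chest 4 | the guide opened chest 2) = (1/22) / (8/33) = 3/16.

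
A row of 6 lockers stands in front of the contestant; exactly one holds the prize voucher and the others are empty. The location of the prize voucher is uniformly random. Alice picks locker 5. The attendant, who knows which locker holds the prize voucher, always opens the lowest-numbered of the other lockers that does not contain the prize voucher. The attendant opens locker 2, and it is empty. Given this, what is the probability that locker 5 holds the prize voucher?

Consider each possible location of the prize voucher in turn.
If it is in locker 1 (prior 1/6): locker 2 is the lowest-numbered option available, probability 1; weight (1/6)·1 = 1/6.
If it is in locker 2 (prior 1/6): the attendant opened locker 2, so this case is ruled out; weight (1/6)·0 = 0.
If it is in any of lockers 3, 4, 5, and 6 (prior 1/6 each): the attendant would have opened locker 1 instead, probability 0; weight (1/6)·0 = 0 each.
The weights sum to 1/6.
So P(the prize voucher in locker 5 | the attendant opened locker 2) = 0 / (1/6) = 0.

0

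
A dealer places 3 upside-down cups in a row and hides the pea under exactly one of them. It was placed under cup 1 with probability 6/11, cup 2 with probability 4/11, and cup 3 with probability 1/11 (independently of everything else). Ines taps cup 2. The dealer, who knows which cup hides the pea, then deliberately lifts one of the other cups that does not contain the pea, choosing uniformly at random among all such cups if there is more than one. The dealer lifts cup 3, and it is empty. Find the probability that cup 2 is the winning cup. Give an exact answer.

1/4

Apply Bayes' rule, conditioning on where the pea actually is.
If it is under cup 1 (prior 6/11): the dealer has no choice, probability 1; weight (6/11)·1 = 6/11.
If it is under cup 2 (prior 4/11): the dealer has 2 equally likely choices, so probability 1/2; weight (4/11)·(1/2) = 2/11.
If it is under cup 3 (prior 1/11): the dealer opened cup 3, so this case is ruled out; weight (1/11)·0 = 0.
The weights sum to 8/11.
So P(the pea under cup 2 | the dealer opened cup 3) = (2/11) / (8/11) = 1/4.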